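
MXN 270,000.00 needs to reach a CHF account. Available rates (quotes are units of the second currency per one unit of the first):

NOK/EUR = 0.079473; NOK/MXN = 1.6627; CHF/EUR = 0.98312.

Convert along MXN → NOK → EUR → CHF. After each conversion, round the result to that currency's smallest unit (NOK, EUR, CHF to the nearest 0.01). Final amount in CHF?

MXN 270,000.00 ÷ 1.6627 = NOK 162,386.48
NOK 162,386.48 × 0.079473 = EUR 12,905.34
EUR 12,905.34 ÷ 0.98312 = CHF 13,126.92

CHF 13,126.92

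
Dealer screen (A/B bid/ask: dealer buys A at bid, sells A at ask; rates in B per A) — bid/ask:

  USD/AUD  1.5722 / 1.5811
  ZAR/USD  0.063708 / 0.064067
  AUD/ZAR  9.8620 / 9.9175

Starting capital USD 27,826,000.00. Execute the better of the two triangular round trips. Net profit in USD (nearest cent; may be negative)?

Net result: USD -127,589.67 (no profitable arbitrage after spreads)

Best loop USD → ZAR → AUD → USD:
USD 27,826,000.00 ÷ 0.064067 (buy ZAR at ask) = ZAR 434,326,564.38
ZAR 434,326,564.38 ÷ 9.9175 (buy AUD at ask) = AUD 43,793,956.58
AUD 43,793,956.58 ÷ 1.5811 (buy USD at ask) = USD 27,698,410.33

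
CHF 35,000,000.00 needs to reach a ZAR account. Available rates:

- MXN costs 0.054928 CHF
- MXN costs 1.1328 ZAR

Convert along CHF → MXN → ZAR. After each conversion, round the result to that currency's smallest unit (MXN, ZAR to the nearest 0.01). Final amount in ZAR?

ZAR 721,817,652.20

CHF 35,000,000.00 ÷ 0.054928 = MXN 637,197,786.19
MXN 637,197,786.19 × 1.1328 = ZAR 721,817,652.20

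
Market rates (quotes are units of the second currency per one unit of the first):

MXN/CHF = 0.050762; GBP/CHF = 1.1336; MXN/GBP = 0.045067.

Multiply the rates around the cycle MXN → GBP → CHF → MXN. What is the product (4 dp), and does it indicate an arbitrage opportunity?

1.0064 (arbitrage exists)

Around MXN → GBP → CHF → MXN: 1 × 0.045067 × 1.1336 ÷ 0.050762 = 1.006421
Product > 1; profitable direction is MXN → GBP → CHF → MXN.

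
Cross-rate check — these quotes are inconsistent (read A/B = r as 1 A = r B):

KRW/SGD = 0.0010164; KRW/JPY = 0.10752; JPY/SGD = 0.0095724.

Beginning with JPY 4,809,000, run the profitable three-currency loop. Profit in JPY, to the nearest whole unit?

Profitable loop is JPY → SGD → KRW → JPY:
JPY 4,809,000 × 0.0095724 = SGD 46,033.67
SGD 46,033.67 ÷ 0.0010164 = KRW 45,290,901
KRW 45,290,901 × 0.10752 = JPY 4,869,678
Profit = JPY 4,869,678 − JPY 4,809,000

Profit: JPY 60,678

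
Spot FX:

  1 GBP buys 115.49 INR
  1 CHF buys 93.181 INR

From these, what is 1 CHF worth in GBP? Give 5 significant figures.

CHF/GBP = 0.80683

1 CHF × 93.181 = 93.181 INR
93.181 INR ÷ 115.49 = 0.806832 GBP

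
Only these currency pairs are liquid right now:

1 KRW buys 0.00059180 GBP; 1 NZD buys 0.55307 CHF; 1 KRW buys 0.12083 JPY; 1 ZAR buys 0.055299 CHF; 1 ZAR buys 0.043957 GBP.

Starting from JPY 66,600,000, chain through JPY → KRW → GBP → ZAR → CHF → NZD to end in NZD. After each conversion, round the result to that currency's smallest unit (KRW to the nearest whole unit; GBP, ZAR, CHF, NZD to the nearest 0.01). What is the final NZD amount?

NZD 741,965.21

JPY 66,600,000 ÷ 0.12083 = KRW 551,187,619
KRW 551,187,619 × 0.00059180 = GBP 326,192.83
GBP 326,192.83 ÷ 0.043957 = ZAR 7,420,725.48
ZAR 7,420,725.48 × 0.055299 = CHF 410,358.70
CHF 410,358.70 ÷ 0.55307 = NZD 741,965.21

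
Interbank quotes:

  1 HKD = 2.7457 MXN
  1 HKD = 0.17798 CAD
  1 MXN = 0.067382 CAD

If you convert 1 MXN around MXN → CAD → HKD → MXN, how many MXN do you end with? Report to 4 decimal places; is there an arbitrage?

Around MXN → CAD → HKD → MXN: 1 × 0.067382 ÷ 0.17798 × 2.7457 = 1.039503
Product > 1; profitable direction is MXN → CAD → HKD → MXN.

1.0395 (arbitrage exists)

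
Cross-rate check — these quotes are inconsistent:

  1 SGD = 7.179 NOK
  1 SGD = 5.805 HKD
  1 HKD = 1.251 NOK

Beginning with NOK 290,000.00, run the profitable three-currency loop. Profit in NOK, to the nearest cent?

Profitable loop is NOK → SGD → HKD → NOK:
NOK 290,000.00 ÷ 7.179 = SGD 40,395.60
SGD 40,395.60 × 5.805 = HKD 234,496.45
HKD 234,496.45 × 1.251 = NOK 293,355.06
Profit = NOK 293,355.06 − NOK 290,000.00

Profit: NOK 3,355.06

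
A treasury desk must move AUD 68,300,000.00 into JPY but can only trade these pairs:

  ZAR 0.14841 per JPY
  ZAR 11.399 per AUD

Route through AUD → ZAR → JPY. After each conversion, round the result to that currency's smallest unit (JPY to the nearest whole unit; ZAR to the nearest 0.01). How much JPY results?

JPY 5,245,951,755

AUD 68,300,000.00 × 11.399 = ZAR 778,551,700.00
ZAR 778,551,700.00 ÷ 0.14841 = JPY 5,245,951,755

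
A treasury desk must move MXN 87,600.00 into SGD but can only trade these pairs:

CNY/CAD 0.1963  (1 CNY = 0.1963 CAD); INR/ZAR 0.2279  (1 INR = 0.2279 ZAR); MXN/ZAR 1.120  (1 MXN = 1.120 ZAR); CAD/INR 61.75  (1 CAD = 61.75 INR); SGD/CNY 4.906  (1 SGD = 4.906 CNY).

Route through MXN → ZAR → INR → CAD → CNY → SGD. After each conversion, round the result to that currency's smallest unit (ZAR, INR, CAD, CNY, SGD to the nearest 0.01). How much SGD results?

MXN 87,600.00 × 1.120 = ZAR 98,112.00
ZAR 98,112.00 ÷ 0.2279 = INR 430,504.61
INR 430,504.61 ÷ 61.75 = CAD 6,971.73
CAD 6,971.73 ÷ 0.1963 = CNY 35,515.69
CNY 35,515.69 ÷ 4.906 = SGD 7,239.24

SGD 7,239.24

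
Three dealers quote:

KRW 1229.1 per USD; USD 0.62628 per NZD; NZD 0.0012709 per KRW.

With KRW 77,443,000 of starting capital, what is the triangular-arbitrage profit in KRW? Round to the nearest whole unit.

Profit: KRW 1,718,685

Profitable loop is KRW → USD → NZD → KRW:
KRW 77,443,000 ÷ 1229.1 = USD 63,007.89
USD 63,007.89 ÷ 0.62628 = NZD 100,606.58
NZD 100,606.58 ÷ 0.0012709 = KRW 79,161,685
Profit = KRW 79,161,685 − KRW 77,443,000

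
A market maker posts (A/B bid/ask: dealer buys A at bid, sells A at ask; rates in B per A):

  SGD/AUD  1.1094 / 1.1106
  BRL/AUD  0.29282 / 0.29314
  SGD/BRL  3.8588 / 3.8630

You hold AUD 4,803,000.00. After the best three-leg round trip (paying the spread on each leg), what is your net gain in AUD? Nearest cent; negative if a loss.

Net profit: AUD 83,612.75

Best loop AUD → SGD → BRL → AUD:
AUD 4,803,000.00 ÷ 1.1106 (buy SGD at ask) = SGD 4,324,689.36
SGD 4,324,689.36 × 3.8588 (sell SGD at bid) = BRL 16,688,111.29
BRL 16,688,111.29 × 0.29282 (sell BRL at bid) = AUD 4,886,612.75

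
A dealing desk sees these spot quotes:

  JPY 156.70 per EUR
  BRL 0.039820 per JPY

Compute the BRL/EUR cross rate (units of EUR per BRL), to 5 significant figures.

1 BRL ÷ 0.039820 = 25.113 JPY
25.113 JPY ÷ 156.70 = 0.160262 EUR

BRL/EUR = 0.16026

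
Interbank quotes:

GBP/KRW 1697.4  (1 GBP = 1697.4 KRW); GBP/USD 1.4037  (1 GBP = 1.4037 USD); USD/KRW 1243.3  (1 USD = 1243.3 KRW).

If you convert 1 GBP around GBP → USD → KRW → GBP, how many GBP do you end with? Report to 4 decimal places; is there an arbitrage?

1.0282 (arbitrage exists)

Around GBP → USD → KRW → GBP: 1 × 1.4037 × 1243.3 ÷ 1697.4 = 1.028173
Product > 1; profitable direction is GBP → USD → KRW → GBP.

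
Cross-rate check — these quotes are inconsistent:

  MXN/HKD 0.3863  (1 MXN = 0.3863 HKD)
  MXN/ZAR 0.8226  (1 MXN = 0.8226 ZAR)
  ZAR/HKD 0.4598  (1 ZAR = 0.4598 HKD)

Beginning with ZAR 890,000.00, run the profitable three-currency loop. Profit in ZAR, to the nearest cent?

Profitable loop is ZAR → MXN → HKD → ZAR:
ZAR 890,000.00 ÷ 0.8226 = MXN 1,081,935.33
MXN 1,081,935.33 × 0.3863 = HKD 417,951.62
HKD 417,951.62 ÷ 0.4598 = ZAR 908,985.68
Profit = ZAR 908,985.68 − ZAR 890,000.00

Profit: ZAR 18,985.68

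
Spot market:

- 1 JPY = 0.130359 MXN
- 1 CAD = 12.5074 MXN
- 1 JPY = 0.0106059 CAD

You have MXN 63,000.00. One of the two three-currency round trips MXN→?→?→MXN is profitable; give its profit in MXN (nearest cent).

Profitable loop is MXN → JPY → CAD → MXN:
MXN 63,000.00 ÷ 0.130359 = JPY 483,281
JPY 483,281 × 0.0106059 = CAD 5,125.63
CAD 5,125.63 × 12.5074 = MXN 64,108.28
Profit = MXN 64,108.28 − MXN 63,000.00

Profit: MXN 1,108.28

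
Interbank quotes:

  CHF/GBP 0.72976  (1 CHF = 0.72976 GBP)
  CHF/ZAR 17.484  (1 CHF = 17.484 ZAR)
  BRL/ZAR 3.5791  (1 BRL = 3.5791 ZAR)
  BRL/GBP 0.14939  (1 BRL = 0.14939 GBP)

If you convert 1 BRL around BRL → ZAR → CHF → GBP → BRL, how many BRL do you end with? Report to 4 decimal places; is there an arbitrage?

1.0000 (no arbitrage)

Around BRL → ZAR → CHF → GBP → BRL: 1 × 3.5791 ÷ 17.484 × 0.72976 ÷ 0.14939 = 0.999981
Product ≈ 1 (deviation 0.002%, within rounding noise).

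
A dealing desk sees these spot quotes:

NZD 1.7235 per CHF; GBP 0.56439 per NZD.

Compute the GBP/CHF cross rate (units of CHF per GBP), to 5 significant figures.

GBP/CHF = 1.0280

1 GBP ÷ 0.56439 = 1.77182 NZD
1.77182 NZD ÷ 1.7235 = 1.02804 CHF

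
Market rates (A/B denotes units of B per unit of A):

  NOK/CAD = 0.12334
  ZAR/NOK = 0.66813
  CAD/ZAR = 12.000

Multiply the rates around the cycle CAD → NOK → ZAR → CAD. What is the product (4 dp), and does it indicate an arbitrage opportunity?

Around CAD → NOK → ZAR → CAD: 1 ÷ 0.12334 ÷ 0.66813 ÷ 12.000 = 1.011239
Product > 1; profitable direction is CAD → NOK → ZAR → CAD.

1.0112 (arbitrage exists)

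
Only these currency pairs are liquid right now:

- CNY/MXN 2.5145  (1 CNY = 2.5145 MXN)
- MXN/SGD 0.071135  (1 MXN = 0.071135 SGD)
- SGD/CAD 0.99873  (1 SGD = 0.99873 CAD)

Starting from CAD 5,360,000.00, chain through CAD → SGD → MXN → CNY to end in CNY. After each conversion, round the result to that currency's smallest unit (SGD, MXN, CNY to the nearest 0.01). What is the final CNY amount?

CNY 30,004,177.00

CAD 5,360,000.00 ÷ 0.99873 = SGD 5,366,815.86
SGD 5,366,815.86 ÷ 0.071135 = MXN 75,445,503.06
MXN 75,445,503.06 ÷ 2.5145 = CNY 30,004,177.00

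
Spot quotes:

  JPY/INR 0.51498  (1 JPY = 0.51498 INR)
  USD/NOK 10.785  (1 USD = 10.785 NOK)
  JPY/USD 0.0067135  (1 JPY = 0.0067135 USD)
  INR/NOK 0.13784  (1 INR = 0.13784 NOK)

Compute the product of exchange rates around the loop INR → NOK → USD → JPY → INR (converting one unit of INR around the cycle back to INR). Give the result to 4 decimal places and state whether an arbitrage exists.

0.9804 (arbitrage exists)

Around INR → NOK → USD → JPY → INR: 1 × 0.13784 ÷ 10.785 ÷ 0.0067135 × 0.51498 = 0.980385
Product < 1; profitable direction is INR → JPY → USD → NOK → INR.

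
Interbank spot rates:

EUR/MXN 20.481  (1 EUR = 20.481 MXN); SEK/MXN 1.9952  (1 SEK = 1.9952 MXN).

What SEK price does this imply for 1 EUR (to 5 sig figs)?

1 EUR × 20.481 = 20.481 MXN
20.481 MXN ÷ 1.9952 = 10.2651 SEK

EUR/SEK = 10.265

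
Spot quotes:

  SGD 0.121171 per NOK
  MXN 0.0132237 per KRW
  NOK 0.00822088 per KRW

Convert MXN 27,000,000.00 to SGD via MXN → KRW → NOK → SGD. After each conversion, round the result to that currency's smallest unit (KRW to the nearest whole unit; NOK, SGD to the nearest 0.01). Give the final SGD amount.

SGD 2,033,891.48

MXN 27,000,000.00 ÷ 0.0132237 = KRW 2,041,788,607
KRW 2,041,788,607 × 0.00822088 = NOK 16,785,299.12
NOK 16,785,299.12 × 0.121171 = SGD 2,033,891.48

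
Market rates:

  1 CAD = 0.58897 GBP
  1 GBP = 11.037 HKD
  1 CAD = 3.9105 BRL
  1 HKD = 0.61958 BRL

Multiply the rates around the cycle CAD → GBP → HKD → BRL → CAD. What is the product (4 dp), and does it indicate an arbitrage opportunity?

Around CAD → GBP → HKD → BRL → CAD: 1 × 0.58897 × 11.037 × 0.61958 ÷ 3.9105 = 1.029934
Product > 1; profitable direction is CAD → GBP → HKD → BRL → CAD.

1.0299 (arbitrage exists)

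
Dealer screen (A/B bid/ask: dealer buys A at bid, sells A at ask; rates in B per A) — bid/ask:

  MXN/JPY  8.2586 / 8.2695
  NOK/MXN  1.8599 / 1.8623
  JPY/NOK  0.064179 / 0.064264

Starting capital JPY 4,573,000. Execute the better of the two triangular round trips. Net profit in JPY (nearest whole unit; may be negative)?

Net profit: JPY 47,666

Best loop JPY → MXN → NOK → JPY:
JPY 4,573,000 ÷ 8.2695 (buy MXN at ask) = MXN 552,995.95
MXN 552,995.95 ÷ 1.8623 (buy NOK at ask) = NOK 296,942.46
NOK 296,942.46 ÷ 0.064264 (buy JPY at ask) = JPY 4,620,666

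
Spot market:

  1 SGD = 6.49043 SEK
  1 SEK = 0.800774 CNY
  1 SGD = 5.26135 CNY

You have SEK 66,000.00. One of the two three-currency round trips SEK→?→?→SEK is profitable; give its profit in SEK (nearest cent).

Profitable loop is SEK → SGD → CNY → SEK:
SEK 66,000.00 ÷ 6.49043 = SGD 10,168.82
SGD 10,168.82 × 5.26135 = CNY 53,501.71
CNY 53,501.71 ÷ 0.800774 = SEK 66,812.50
Profit = SEK 66,812.50 − SEK 66,000.00

Profit: SEK 812.50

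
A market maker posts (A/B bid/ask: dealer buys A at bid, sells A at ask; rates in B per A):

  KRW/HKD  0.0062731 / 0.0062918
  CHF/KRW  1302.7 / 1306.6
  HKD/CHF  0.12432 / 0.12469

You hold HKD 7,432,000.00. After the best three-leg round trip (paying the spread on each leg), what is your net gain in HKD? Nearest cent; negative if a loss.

Net profit: HKD 118,458.52

Best loop HKD → CHF → KRW → HKD:
HKD 7,432,000.00 × 0.12432 (sell HKD at bid) = CHF 923,946.24
CHF 923,946.24 × 1302.7 (sell CHF at bid) = KRW 1,203,624,767
KRW 1,203,624,767 × 0.0062731 (sell KRW at bid) = HKD 7,550,458.52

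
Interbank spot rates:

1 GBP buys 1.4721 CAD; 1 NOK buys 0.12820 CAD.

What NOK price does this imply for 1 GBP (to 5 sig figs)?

GBP/NOK = 11.483

1 GBP × 1.4721 = 1.4721 CAD
1.4721 CAD ÷ 0.12820 = 11.4828 NOK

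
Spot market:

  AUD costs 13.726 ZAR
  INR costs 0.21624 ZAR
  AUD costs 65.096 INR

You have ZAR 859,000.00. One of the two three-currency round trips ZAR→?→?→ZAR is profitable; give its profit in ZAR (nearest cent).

Profitable loop is ZAR → AUD → INR → ZAR:
ZAR 859,000.00 ÷ 13.726 = AUD 62,581.96
AUD 62,581.96 × 65.096 = INR 4,073,835.35
INR 4,073,835.35 × 0.21624 = ZAR 880,926.16
Profit = ZAR 880,926.16 − ZAR 859,000.00

Profit: ZAR 21,926.16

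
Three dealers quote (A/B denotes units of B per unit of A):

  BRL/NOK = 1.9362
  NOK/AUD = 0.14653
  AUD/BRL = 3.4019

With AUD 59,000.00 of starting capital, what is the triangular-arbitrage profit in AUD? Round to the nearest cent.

Profitable loop is AUD → NOK → BRL → AUD:
AUD 59,000.00 ÷ 0.14653 = NOK 402,647.92
NOK 402,647.92 ÷ 1.9362 = BRL 207,957.82
BRL 207,957.82 ÷ 3.4019 = AUD 61,129.90
Profit = AUD 61,129.90 − AUD 59,000.00

Profit: AUD 2,129.90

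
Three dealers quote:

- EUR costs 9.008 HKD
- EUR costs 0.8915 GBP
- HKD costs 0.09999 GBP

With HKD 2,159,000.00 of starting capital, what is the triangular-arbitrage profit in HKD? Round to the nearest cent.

Profitable loop is HKD → GBP → EUR → HKD:
HKD 2,159,000.00 × 0.09999 = GBP 215,878.41
GBP 215,878.41 ÷ 0.8915 = EUR 242,151.89
EUR 242,151.89 × 9.008 = HKD 2,181,304.23
Profit = HKD 2,181,304.23 − HKD 2,159,000.00

Profit: HKD 22,304.23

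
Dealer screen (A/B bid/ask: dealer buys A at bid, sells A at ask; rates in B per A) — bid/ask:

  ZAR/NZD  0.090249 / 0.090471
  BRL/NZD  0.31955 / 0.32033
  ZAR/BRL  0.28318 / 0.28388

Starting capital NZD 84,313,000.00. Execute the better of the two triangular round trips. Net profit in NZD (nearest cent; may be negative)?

Best loop NZD → ZAR → BRL → NZD:
NZD 84,313,000.00 ÷ 0.090471 (buy ZAR at ask) = ZAR 931,933,989.90
ZAR 931,933,989.90 × 0.28318 (sell ZAR at bid) = BRL 263,905,067.26
BRL 263,905,067.26 × 0.31955 (sell BRL at bid) = NZD 84,330,864.24

Net profit: NZD 17,864.24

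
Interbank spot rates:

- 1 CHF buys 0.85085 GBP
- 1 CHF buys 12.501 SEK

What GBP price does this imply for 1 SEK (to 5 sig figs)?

1 SEK ÷ 12.501 = 0.0799936 CHF
0.0799936 CHF × 0.85085 = 0.0680626 GBP

SEK/GBP = 0.068063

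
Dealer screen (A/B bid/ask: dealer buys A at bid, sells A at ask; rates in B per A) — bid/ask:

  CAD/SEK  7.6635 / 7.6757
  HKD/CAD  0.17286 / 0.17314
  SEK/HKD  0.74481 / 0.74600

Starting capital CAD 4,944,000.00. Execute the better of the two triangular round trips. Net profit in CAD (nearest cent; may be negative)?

Net profit: CAD 42,826.16

Best loop CAD → HKD → SEK → CAD:
CAD 4,944,000.00 ÷ 0.17314 (buy HKD at ask) = HKD 28,554,926.65
HKD 28,554,926.65 ÷ 0.74600 (buy SEK at ask) = SEK 38,277,381.57
SEK 38,277,381.57 ÷ 7.6757 (buy CAD at ask) = CAD 4,986,826.16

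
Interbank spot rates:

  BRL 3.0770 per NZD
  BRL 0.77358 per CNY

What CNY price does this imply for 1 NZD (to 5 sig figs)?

1 NZD × 3.0770 = 3.077 BRL
3.077 BRL ÷ 0.77358 = 3.97761 CNY

NZD/CNY = 3.9776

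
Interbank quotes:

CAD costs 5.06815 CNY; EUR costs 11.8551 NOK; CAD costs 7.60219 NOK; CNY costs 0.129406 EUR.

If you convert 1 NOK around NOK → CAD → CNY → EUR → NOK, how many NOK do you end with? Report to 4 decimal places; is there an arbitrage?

1.0228 (arbitrage exists)

Around NOK → CAD → CNY → EUR → NOK: 1 ÷ 7.60219 × 5.06815 × 0.129406 × 11.8551 = 1.022752
Product > 1; profitable direction is NOK → CAD → CNY → EUR → NOK.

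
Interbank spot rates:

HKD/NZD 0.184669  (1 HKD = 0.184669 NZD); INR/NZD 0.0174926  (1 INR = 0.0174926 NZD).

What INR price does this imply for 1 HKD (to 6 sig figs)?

1 HKD × 0.184669 = 0.184669 NZD
0.184669 NZD ÷ 0.0174926 = 10.557 INR

HKD/INR = 10.5570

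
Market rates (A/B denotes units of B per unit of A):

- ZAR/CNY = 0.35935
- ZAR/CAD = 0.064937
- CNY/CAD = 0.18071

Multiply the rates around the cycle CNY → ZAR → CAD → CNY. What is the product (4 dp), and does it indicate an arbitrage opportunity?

1.0000 (no arbitrage)

Around CNY → ZAR → CAD → CNY: 1 ÷ 0.35935 × 0.064937 ÷ 0.18071 = 0.999982
Product ≈ 1 (deviation 0.002%, within rounding noise).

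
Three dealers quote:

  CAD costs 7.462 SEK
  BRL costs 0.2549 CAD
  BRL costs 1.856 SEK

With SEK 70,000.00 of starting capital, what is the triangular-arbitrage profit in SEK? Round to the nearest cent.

Profit: SEK 1,737.32

Profitable loop is SEK → BRL → CAD → SEK:
SEK 70,000.00 ÷ 1.856 = BRL 37,715.52
BRL 37,715.52 × 0.2549 = CAD 9,613.69
CAD 9,613.69 × 7.462 = SEK 71,737.32
Profit = SEK 71,737.32 − SEK 70,000.00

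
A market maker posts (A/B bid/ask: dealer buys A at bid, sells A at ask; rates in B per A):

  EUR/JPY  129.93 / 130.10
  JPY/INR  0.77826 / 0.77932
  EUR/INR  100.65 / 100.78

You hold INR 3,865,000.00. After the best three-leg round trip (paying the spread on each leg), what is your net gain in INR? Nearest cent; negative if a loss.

Best loop INR → EUR → JPY → INR:
INR 3,865,000.00 ÷ 100.78 (buy EUR at ask) = EUR 38,350.86
EUR 38,350.86 × 129.93 (sell EUR at bid) = JPY 4,982,928
JPY 4,982,928 × 0.77826 (sell JPY at bid) = INR 3,878,013.28

Net profit: INR 13,013.28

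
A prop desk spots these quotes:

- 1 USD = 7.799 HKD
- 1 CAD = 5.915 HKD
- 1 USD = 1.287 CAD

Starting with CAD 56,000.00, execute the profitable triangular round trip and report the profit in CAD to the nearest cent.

Profit: CAD 1,371.16

Profitable loop is CAD → USD → HKD → CAD:
CAD 56,000.00 ÷ 1.287 = USD 43,512.04
USD 43,512.04 × 7.799 = HKD 339,350.43
HKD 339,350.43 ÷ 5.915 = CAD 57,371.16
Profit = CAD 57,371.16 − CAD 56,000.00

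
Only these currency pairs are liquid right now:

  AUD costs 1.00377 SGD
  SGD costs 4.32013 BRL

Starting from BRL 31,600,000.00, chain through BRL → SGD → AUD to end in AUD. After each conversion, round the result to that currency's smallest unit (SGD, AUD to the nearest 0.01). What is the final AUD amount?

AUD 7,287,122.25

BRL 31,600,000.00 ÷ 4.32013 = SGD 7,314,594.70
SGD 7,314,594.70 ÷ 1.00377 = AUD 7,287,122.25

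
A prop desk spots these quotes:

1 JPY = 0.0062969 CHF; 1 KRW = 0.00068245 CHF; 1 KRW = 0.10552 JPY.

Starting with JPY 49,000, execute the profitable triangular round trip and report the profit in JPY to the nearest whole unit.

Profitable loop is JPY → KRW → CHF → JPY:
JPY 49,000 ÷ 0.10552 = KRW 464,367
KRW 464,367 × 0.00068245 = CHF 316.91
CHF 316.91 ÷ 0.0062969 = JPY 50,327
Profit = JPY 50,327 − JPY 49,000

Profit: JPY 1,327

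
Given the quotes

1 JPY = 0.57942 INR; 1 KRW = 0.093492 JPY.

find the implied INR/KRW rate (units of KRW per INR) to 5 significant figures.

INR/KRW = 18.460

1 INR ÷ 0.57942 = 1.72586 JPY
1.72586 JPY ÷ 0.093492 = 18.46 KRW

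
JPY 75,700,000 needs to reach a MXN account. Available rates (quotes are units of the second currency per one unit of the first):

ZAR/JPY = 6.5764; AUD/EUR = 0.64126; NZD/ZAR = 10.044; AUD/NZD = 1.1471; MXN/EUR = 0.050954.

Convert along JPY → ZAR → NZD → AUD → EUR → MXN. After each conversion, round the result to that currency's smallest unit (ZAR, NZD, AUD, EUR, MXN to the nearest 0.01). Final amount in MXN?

JPY 75,700,000 ÷ 6.5764 = ZAR 11,510,857.00
ZAR 11,510,857.00 ÷ 10.044 = NZD 1,146,043.11
NZD 1,146,043.11 ÷ 1.1471 = AUD 999,078.64
AUD 999,078.64 × 0.64126 = EUR 640,669.17
EUR 640,669.17 ÷ 0.050954 = MXN 12,573,481.38

MXN 12,573,481.38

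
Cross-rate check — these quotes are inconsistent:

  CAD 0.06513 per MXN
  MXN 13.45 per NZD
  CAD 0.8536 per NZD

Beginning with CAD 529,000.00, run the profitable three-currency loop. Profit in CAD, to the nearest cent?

Profit: CAD 13,880.98

Profitable loop is CAD → NZD → MXN → CAD:
CAD 529,000.00 ÷ 0.8536 = NZD 619,728.21
NZD 619,728.21 × 13.45 = MXN 8,335,344.42
MXN 8,335,344.42 × 0.06513 = CAD 542,880.98
Profit = CAD 542,880.98 − CAD 529,000.00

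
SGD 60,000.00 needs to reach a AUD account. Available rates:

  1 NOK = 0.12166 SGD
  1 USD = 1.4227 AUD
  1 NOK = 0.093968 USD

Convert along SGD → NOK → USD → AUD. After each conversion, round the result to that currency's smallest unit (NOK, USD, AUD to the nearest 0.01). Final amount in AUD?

SGD 60,000.00 ÷ 0.12166 = NOK 493,177.71
NOK 493,177.71 × 0.093968 = USD 46,342.92
USD 46,342.92 × 1.4227 = AUD 65,932.07

AUD 65,932.07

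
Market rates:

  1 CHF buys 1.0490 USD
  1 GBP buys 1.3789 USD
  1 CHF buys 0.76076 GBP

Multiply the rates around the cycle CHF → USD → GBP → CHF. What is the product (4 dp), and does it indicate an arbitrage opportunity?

1.0000 (no arbitrage)

Around CHF → USD → GBP → CHF: 1 × 1.0490 ÷ 1.3789 ÷ 0.76076 = 0.999989
Product ≈ 1 (deviation 0.001%, within rounding noise).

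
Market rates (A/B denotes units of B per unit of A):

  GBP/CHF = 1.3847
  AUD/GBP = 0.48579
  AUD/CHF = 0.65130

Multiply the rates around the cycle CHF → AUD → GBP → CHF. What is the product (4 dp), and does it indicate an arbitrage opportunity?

1.0328 (arbitrage exists)

Around CHF → AUD → GBP → CHF: 1 ÷ 0.65130 × 0.48579 × 1.3847 = 1.032817
Product > 1; profitable direction is CHF → AUD → GBP → CHF.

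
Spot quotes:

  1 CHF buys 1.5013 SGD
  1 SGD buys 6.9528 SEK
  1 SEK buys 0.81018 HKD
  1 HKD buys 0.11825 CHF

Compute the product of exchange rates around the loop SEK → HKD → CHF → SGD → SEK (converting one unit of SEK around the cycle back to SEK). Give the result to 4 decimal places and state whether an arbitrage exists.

1.0000 (no arbitrage)

Around SEK → HKD → CHF → SGD → SEK: 1 × 0.81018 × 0.11825 × 1.5013 × 6.9528 = 1.000023
Product ≈ 1 (deviation 0.002%, within rounding noise).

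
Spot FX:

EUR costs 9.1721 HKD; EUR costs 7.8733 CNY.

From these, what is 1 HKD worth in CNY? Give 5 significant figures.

1 HKD ÷ 9.1721 = 0.109026 EUR
0.109026 EUR × 7.8733 = 0.858397 CNY

HKD/CNY = 0.85840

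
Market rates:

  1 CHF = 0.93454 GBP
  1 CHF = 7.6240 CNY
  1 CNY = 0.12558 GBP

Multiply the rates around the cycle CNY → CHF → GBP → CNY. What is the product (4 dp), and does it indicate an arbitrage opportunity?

Around CNY → CHF → GBP → CNY: 1 ÷ 7.6240 × 0.93454 ÷ 0.12558 = 0.976100
Product < 1; profitable direction is CNY → GBP → CHF → CNY.

0.9761 (arbitrage exists)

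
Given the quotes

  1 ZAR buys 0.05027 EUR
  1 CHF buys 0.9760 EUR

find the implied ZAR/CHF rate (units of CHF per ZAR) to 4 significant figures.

1 ZAR × 0.05027 = 0.05027 EUR
0.05027 EUR ÷ 0.9760 = 0.0515061 CHF

ZAR/CHF = 0.05151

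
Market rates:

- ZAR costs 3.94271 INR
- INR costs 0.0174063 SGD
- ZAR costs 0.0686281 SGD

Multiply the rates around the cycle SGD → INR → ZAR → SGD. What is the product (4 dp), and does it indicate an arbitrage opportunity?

Around SGD → INR → ZAR → SGD: 1 ÷ 0.0174063 ÷ 3.94271 × 0.0686281 = 1.000002
Product ≈ 1 (deviation 0.000%, within rounding noise).

1.0000 (no arbitrage)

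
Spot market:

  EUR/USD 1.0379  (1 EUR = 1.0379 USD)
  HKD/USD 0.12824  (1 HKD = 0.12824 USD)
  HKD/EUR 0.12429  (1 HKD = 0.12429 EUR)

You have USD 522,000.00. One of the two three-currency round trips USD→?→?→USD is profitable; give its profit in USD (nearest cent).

Profit: USD 3,095.98

Profitable loop is USD → HKD → EUR → USD:
USD 522,000.00 ÷ 0.12824 = HKD 4,070,492.83
HKD 4,070,492.83 × 0.12429 = EUR 505,921.55
EUR 505,921.55 × 1.0379 = USD 525,095.98
Profit = USD 525,095.98 − USD 522,000.00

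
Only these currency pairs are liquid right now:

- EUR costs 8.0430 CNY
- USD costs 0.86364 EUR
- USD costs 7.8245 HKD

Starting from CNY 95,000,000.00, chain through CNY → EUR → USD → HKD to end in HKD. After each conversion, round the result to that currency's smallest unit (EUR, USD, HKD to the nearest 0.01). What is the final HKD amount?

HKD 107,011,236.63

CNY 95,000,000.00 ÷ 8.0430 = EUR 11,811,513.12
EUR 11,811,513.12 ÷ 0.86364 = USD 13,676,431.29
USD 13,676,431.29 × 7.8245 = HKD 107,011,236.63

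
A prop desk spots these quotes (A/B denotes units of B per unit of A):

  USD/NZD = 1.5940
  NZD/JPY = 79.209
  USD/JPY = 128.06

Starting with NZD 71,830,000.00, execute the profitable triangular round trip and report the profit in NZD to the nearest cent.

Profitable loop is NZD → USD → JPY → NZD:
NZD 71,830,000.00 ÷ 1.5940 = USD 45,062,735.26
USD 45,062,735.26 × 128.06 = JPY 5,770,733,877
JPY 5,770,733,877 ÷ 79.209 = NZD 72,854,522.55
Profit = NZD 72,854,522.55 − NZD 71,830,000.00

Profit: NZD 1,024,522.55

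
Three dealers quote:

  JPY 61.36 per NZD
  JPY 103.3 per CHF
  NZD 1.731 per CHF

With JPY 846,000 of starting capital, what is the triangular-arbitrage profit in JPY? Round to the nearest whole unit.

Profitable loop is JPY → CHF → NZD → JPY:
JPY 846,000 ÷ 103.3 = CHF 8,189.74
CHF 8,189.74 × 1.731 = NZD 14,176.44
NZD 14,176.44 × 61.36 = JPY 869,866
Profit = JPY 869,866 − JPY 846,000

Profit: JPY 23,866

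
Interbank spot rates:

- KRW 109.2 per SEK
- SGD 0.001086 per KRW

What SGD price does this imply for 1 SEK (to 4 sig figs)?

SEK/SGD = 0.1186

1 SEK × 109.2 = 109.2 KRW
109.2 KRW × 0.001086 = 0.118591 SGD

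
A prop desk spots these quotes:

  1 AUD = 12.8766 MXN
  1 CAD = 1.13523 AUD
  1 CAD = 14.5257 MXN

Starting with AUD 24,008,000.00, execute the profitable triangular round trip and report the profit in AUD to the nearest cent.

Profitable loop is AUD → MXN → CAD → AUD:
AUD 24,008,000.00 × 12.8766 = MXN 309,141,412.80
MXN 309,141,412.80 ÷ 14.5257 = CAD 21,282,376.26
CAD 21,282,376.26 × 1.13523 = AUD 24,160,392.00
Profit = AUD 24,160,392.00 − AUD 24,008,000.00

Profit: AUD 152,392.00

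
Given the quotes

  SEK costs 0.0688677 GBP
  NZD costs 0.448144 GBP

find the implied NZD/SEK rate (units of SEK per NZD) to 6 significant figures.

NZD/SEK = 6.50732

1 NZD × 0.448144 = 0.448144 GBP
0.448144 GBP ÷ 0.0688677 = 6.50732 SEK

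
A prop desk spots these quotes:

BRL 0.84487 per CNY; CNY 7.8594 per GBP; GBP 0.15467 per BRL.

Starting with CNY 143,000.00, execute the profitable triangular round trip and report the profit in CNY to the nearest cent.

Profit: CNY 3,866.05

Profitable loop is CNY → BRL → GBP → CNY:
CNY 143,000.00 × 0.84487 = BRL 120,816.41
BRL 120,816.41 × 0.15467 = GBP 18,686.67
GBP 18,686.67 × 7.8594 = CNY 146,866.05
Profit = CNY 146,866.05 − CNY 143,000.00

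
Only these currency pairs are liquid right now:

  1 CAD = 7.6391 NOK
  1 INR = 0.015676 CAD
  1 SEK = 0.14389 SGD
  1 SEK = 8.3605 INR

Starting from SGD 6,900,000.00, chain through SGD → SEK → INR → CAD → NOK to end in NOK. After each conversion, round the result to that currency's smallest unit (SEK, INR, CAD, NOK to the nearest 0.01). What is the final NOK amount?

NOK 48,009,610.13

SGD 6,900,000.00 ÷ 0.14389 = SEK 47,953,297.66
SEK 47,953,297.66 × 8.3605 = INR 400,913,545.09
INR 400,913,545.09 × 0.015676 = CAD 6,284,720.73
CAD 6,284,720.73 × 7.6391 = NOK 48,009,610.13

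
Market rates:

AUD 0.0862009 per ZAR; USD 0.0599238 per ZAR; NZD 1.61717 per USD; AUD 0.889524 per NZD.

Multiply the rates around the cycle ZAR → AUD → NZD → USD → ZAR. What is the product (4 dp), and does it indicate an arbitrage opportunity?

1.0000 (no arbitrage)

Around ZAR → AUD → NZD → USD → ZAR: 1 × 0.0862009 ÷ 0.889524 ÷ 1.61717 ÷ 0.0599238 = 0.999998
Product ≈ 1 (deviation 0.000%, within rounding noise).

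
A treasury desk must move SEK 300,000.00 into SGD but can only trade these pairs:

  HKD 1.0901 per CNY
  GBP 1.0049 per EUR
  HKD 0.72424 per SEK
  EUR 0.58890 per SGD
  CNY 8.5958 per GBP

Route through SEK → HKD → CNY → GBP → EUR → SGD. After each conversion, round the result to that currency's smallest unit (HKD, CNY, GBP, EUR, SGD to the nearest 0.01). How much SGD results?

SEK 300,000.00 × 0.72424 = HKD 217,272.00
HKD 217,272.00 ÷ 1.0901 = CNY 199,313.82
CNY 199,313.82 ÷ 8.5958 = GBP 23,187.35
GBP 23,187.35 ÷ 1.0049 = EUR 23,074.29
EUR 23,074.29 ÷ 0.58890 = SGD 39,182.02

SGD 39,182.02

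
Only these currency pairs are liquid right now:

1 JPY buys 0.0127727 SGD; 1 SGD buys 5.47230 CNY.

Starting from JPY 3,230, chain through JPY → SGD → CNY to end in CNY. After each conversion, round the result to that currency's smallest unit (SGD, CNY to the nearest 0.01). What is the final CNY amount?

JPY 3,230 × 0.0127727 = SGD 41.26
SGD 41.26 × 5.47230 = CNY 225.79

CNY 225.79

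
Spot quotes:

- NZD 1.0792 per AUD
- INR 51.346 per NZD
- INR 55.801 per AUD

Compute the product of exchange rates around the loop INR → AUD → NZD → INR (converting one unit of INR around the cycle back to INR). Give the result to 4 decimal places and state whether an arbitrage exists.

0.9930 (arbitrage exists)

Around INR → AUD → NZD → INR: 1 ÷ 55.801 × 1.0792 × 51.346 = 0.993040
Product < 1; profitable direction is INR → NZD → AUD → INR.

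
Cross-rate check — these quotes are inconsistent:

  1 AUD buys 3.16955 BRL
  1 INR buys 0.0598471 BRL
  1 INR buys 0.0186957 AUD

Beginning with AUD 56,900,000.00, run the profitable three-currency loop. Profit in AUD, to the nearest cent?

Profit: AUD 566,670.98

Profitable loop is AUD → INR → BRL → AUD:
AUD 56,900,000.00 ÷ 0.0186957 = INR 3,043,480,586.45
INR 3,043,480,586.45 × 0.0598471 = BRL 182,143,487.01
BRL 182,143,487.01 ÷ 3.16955 = AUD 57,466,670.98
Profit = AUD 57,466,670.98 − AUD 56,900,000.00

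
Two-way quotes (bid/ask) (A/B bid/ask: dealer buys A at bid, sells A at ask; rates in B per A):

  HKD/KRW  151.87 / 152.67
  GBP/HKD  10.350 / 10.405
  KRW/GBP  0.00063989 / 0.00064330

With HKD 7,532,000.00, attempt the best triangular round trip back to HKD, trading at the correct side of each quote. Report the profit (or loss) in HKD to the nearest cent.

Best loop HKD → KRW → GBP → HKD:
HKD 7,532,000.00 × 151.87 (sell HKD at bid) = KRW 1,143,884,840
KRW 1,143,884,840 × 0.00063989 (sell KRW at bid) = GBP 731,960.47
GBP 731,960.47 × 10.350 (sell GBP at bid) = HKD 7,575,790.87

Net profit: HKD 43,790.87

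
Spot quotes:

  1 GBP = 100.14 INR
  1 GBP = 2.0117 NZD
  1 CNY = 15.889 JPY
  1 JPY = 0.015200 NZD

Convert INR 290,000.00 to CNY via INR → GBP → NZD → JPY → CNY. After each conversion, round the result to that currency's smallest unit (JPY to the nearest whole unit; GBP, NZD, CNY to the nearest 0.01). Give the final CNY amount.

INR 290,000.00 ÷ 100.14 = GBP 2,895.95
GBP 2,895.95 × 2.0117 = NZD 5,825.78
NZD 5,825.78 ÷ 0.015200 = JPY 383,275
JPY 383,275 ÷ 15.889 = CNY 24,122.03

CNY 24,122.03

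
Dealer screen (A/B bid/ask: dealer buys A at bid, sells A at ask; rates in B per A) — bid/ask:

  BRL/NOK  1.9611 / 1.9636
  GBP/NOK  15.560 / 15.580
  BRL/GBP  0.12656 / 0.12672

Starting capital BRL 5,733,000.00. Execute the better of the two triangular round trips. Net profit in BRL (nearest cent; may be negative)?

Net profit: BRL 16,564.85

Best loop BRL → GBP → NOK → BRL:
BRL 5,733,000.00 × 0.12656 (sell BRL at bid) = GBP 725,568.48
GBP 725,568.48 × 15.560 (sell GBP at bid) = NOK 11,289,845.55
NOK 11,289,845.55 ÷ 1.9636 (buy BRL at ask) = BRL 5,749,564.85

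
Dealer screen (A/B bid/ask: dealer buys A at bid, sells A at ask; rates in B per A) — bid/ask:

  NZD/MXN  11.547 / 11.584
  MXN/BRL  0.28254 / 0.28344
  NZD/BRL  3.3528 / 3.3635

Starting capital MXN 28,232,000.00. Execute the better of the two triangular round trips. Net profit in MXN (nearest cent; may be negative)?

Best loop MXN → NZD → BRL → MXN:
MXN 28,232,000.00 ÷ 11.584 (buy NZD at ask) = NZD 2,437,154.70
NZD 2,437,154.70 × 3.3528 (sell NZD at bid) = BRL 8,171,292.27
BRL 8,171,292.27 ÷ 0.28344 (buy MXN at ask) = MXN 28,829,001.78

Net profit: MXN 597,001.78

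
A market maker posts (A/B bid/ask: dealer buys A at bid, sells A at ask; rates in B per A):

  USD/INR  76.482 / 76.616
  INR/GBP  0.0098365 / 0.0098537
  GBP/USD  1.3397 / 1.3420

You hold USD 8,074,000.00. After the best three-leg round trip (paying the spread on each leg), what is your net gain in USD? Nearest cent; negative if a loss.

Best loop USD → INR → GBP → USD:
USD 8,074,000.00 × 76.482 (sell USD at bid) = INR 617,515,668.00
INR 617,515,668.00 × 0.0098365 (sell INR at bid) = GBP 6,074,192.87
GBP 6,074,192.87 × 1.3397 (sell GBP at bid) = USD 8,137,596.19

Net profit: USD 63,596.19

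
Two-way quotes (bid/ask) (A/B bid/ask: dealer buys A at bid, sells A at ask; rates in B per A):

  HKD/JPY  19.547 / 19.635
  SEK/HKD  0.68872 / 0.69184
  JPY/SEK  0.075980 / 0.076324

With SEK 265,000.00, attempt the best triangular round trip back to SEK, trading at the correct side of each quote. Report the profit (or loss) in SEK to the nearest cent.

Best loop SEK → HKD → JPY → SEK:
SEK 265,000.00 × 0.68872 (sell SEK at bid) = HKD 182,510.80
HKD 182,510.80 × 19.547 (sell HKD at bid) = JPY 3,567,539
JPY 3,567,539 × 0.075980 (sell JPY at bid) = SEK 271,061.58

Net profit: SEK 6,061.58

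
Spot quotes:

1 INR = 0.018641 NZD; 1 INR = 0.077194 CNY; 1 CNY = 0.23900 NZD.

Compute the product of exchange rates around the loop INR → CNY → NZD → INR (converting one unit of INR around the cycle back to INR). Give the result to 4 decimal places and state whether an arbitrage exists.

Around INR → CNY → NZD → INR: 1 × 0.077194 × 0.23900 ÷ 0.018641 = 0.989720
Product < 1; profitable direction is INR → NZD → CNY → INR.

0.9897 (arbitrage exists)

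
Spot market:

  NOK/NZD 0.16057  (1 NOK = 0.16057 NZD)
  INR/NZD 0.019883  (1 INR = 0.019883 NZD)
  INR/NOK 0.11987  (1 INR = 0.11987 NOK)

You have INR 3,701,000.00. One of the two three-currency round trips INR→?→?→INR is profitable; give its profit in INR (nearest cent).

Profitable loop is INR → NZD → NOK → INR:
INR 3,701,000.00 × 0.019883 = NZD 73,586.98
NZD 73,586.98 ÷ 0.16057 = NOK 458,286.00
NOK 458,286.00 ÷ 0.11987 = INR 3,823,191.79
Profit = INR 3,823,191.79 − INR 3,701,000.00

Profit: INR 122,191.79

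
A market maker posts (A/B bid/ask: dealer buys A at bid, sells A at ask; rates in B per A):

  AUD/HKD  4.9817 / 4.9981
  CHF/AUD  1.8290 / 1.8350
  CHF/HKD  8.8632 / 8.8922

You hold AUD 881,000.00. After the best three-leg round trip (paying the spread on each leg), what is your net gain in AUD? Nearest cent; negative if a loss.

Best loop AUD → HKD → CHF → AUD:
AUD 881,000.00 × 4.9817 (sell AUD at bid) = HKD 4,388,877.70
HKD 4,388,877.70 ÷ 8.8922 (buy CHF at ask) = CHF 493,564.89
CHF 493,564.89 × 1.8290 (sell CHF at bid) = AUD 902,730.18

Net profit: AUD 21,730.18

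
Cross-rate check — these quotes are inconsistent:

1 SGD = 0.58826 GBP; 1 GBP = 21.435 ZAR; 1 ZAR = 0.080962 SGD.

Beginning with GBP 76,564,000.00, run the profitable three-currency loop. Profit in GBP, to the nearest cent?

Profit: GBP 1,598,537.32

Profitable loop is GBP → ZAR → SGD → GBP:
GBP 76,564,000.00 × 21.435 = ZAR 1,641,149,340.00
ZAR 1,641,149,340.00 × 0.080962 = SGD 132,870,732.87
SGD 132,870,732.87 × 0.58826 = GBP 78,162,537.32
Profit = GBP 78,162,537.32 − GBP 76,564,000.00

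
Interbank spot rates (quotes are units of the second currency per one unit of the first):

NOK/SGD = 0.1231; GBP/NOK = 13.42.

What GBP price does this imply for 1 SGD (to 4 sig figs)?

1 SGD ÷ 0.1231 = 8.12348 NOK
8.12348 NOK ÷ 13.42 = 0.605326 GBP

SGD/GBP = 0.6053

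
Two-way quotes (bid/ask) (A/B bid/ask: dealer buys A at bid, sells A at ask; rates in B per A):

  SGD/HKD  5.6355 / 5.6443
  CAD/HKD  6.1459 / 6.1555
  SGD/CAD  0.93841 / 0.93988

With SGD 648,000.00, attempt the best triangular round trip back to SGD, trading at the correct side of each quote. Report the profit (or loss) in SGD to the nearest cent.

Best loop SGD → CAD → HKD → SGD:
SGD 648,000.00 × 0.93841 (sell SGD at bid) = CAD 608,089.68
CAD 608,089.68 × 6.1459 (sell CAD at bid) = HKD 3,737,258.36
HKD 3,737,258.36 ÷ 5.6443 (buy SGD at ask) = SGD 662,129.65

Net profit: SGD 14,129.65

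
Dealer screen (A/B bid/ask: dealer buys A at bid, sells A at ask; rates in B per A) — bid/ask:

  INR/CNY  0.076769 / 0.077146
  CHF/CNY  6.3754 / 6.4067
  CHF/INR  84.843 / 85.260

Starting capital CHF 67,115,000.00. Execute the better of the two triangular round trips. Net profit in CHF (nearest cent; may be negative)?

Best loop CHF → INR → CNY → CHF:
CHF 67,115,000.00 × 84.843 (sell CHF at bid) = INR 5,694,237,945.00
INR 5,694,237,945.00 × 0.076769 (sell INR at bid) = CNY 437,140,952.80
CNY 437,140,952.80 ÷ 6.4067 (buy CHF at ask) = CHF 68,231,843.66

Net profit: CHF 1,116,843.66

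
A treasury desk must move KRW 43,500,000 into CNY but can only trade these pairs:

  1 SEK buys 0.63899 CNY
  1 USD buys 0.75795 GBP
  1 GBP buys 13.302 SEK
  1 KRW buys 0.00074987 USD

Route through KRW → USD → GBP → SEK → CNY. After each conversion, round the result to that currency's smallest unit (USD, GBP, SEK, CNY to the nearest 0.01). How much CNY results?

KRW 43,500,000 × 0.00074987 = USD 32,619.35
USD 32,619.35 × 0.75795 = GBP 24,723.84
GBP 24,723.84 × 13.302 = SEK 328,876.52
SEK 328,876.52 × 0.63899 = CNY 210,148.81

CNY 210,148.81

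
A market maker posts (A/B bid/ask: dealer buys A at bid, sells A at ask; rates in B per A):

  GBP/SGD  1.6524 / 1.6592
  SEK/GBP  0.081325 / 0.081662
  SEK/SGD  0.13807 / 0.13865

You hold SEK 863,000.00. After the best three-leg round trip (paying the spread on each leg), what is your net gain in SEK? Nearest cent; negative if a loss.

Best loop SEK → SGD → GBP → SEK:
SEK 863,000.00 × 0.13807 (sell SEK at bid) = SGD 119,154.41
SGD 119,154.41 ÷ 1.6592 (buy GBP at ask) = GBP 71,814.37
GBP 71,814.37 ÷ 0.081662 (buy SEK at ask) = SEK 879,409.94

Net profit: SEK 16,409.94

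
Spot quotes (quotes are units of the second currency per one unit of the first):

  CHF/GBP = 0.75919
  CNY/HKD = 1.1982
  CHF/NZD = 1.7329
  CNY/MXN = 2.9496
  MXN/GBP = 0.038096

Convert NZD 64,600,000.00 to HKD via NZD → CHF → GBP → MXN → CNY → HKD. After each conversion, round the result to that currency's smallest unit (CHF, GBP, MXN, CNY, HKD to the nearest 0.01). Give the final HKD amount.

NZD 64,600,000.00 ÷ 1.7329 = CHF 37,278,550.41
CHF 37,278,550.41 × 0.75919 = GBP 28,301,502.69
GBP 28,301,502.69 ÷ 0.038096 = MXN 742,899,587.62
MXN 742,899,587.62 ÷ 2.9496 = CNY 251,864,519.81
CNY 251,864,519.81 × 1.1982 = HKD 301,784,067.64

HKD 301,784,067.64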